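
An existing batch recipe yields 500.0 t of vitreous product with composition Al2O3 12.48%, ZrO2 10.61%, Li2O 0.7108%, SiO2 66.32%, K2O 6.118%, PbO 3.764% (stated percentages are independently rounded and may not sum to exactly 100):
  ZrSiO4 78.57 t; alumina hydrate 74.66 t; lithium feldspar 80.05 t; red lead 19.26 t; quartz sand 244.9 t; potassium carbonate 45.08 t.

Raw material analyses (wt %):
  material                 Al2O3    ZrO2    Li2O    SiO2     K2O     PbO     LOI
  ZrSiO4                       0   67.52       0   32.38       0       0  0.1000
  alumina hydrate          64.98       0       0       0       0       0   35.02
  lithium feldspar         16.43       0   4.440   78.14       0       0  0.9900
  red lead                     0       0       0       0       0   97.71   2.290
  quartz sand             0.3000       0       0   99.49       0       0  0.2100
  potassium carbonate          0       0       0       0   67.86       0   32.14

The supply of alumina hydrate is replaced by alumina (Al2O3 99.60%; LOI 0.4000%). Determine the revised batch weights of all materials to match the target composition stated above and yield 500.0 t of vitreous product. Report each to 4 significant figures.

Revised batch per 500.0 t vitreous product:
  ZrSiO4: 78.57 t
  alumina: 48.71 t
  lithium feldspar: 80.05 t
  red lead: 19.26 t
  quartz sand: 244.9 t
  potassium carbonate: 45.08 t
Total batch = 516.6 t; LOI loss = 16.51 t

Every computation carries exact precision end to end; rounding to 4 significant digits extends to each working value as shown. Each reported number undergoes a single rounding; all derived quantities are re-derived at full float precision (glass mass, six oxide percentages, the totals, ignition loss, yield) starting from the weights for 500.0 t of glass, precisely as stated by question or answer.
Per-oxide target masses for 500.0 t vitreous product:
  Al2O3: 12.48% × 500.0 = 62.40 t
  ZrO2: 10.61% × 500.0 = 53.05 t
  Li2O: 0.7108% × 500.0 = 3.554 t
  SiO2: 66.32% × 500.0 = 331.6 t
  K2O: 6.118% × 500.0 = 30.59 t
  PbO: 3.764% × 500.0 = 18.82 t
Balance tally, oxide-wise, on the weights just shown, at the basis given (summed amounts equal target values given rounding of the digits):
  Al2O3: 48.71·0.9960 + 80.05·0.1643 + 244.9·0.003000 = 62.40 t (target 62.40 t)
  ZrO2: 78.57·0.6752 = 53.05 t (target 53.05 t)
  Li2O: 80.05·0.04440 = 3.554 t (target 3.554 t)
  SiO2: 78.57·0.3238 + 80.05·0.7814 + 244.9·0.9949 = 331.6 t (target 331.6 t)
  K2O: 45.08·0.6786 = 30.59 t (target 30.59 t)
  PbO: 19.26·0.9771 = 18.82 t (target 18.82 t)
Glass-mass bookkeeping: net batch after ignition = 500.1 t (targets for the oxides total 500.0 t; the stated basis being 500.0 t — deltas are rounding alone).
Batch total: Σ batch = 516.6 t; Σ batch·LOI gives LOI loss = 16.51 t; the yield ratio, glass ÷ batch: 96.80%.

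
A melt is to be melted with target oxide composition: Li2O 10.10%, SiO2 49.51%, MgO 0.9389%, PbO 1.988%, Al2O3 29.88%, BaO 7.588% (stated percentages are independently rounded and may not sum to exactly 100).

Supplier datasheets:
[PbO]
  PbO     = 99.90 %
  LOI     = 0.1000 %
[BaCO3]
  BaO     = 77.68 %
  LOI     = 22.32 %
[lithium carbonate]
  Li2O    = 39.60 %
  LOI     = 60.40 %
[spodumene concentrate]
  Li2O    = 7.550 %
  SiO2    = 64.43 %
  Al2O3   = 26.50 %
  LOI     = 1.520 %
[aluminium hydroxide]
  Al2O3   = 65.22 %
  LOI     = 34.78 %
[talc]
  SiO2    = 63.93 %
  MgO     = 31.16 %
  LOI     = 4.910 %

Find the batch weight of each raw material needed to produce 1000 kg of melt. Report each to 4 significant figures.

Batch per 1000 kg melt:
  PbO: 19.90 kg
  BaCO3: 97.68 kg
  lithium carbonate: 114.2 kg
  spodumene concentrate: 738.5 kg
  aluminium hydroxide: 158.1 kg
  talc: 30.13 kg
Total batch = 1159 kg; LOI loss = 158.5 kg; yield = 86.32%

Each numeric step maintains full precision end to end; the intermediate values appear rounded to four significant digits between the steps — every reported result includes exactly one rounding — derived quantities (LOI, yield, the six compositions, glass mass, totals) are computed from the batch weights on 1000 kg of glass at exact precision exactly as printed in the question or the answer.
The oxide mass targets at 1000 kg melt:
  Li2O: 10.10% × 1000 = 101.0 kg
  SiO2: 49.51% × 1000 = 495.1 kg
  MgO: 0.9389% × 1000 = 9.389 kg
  PbO: 1.988% × 1000 = 19.88 kg
  Al2O3: 29.88% × 1000 = 298.8 kg
  BaO: 7.588% × 1000 = 75.88 kg
A balance pass over the oxides, on the weights just shown, per the basis as stated (every target is met by its sum up to rounding of the answer):
  Li2O: 114.2·0.3960 + 738.5·0.07550 = 101.0 kg (target 101.0 kg)
  SiO2: 738.5·0.6443 + 30.13·0.6393 = 495.1 kg (target 495.1 kg)
  MgO: 30.13·0.3116 = 9.389 kg (target 9.389 kg)
  PbO: 19.90·0.9990 = 19.88 kg (target 19.88 kg)
  Al2O3: 738.5·0.2650 + 158.1·0.6522 = 298.8 kg (target 298.8 kg)
  BaO: 97.68·0.7768 = 75.88 kg (target 75.88 kg)
Consistency of the glass mass: total batch − LOI = 1000 kg (the targets, summed, come to 1000 kg; against the stated basis, 1000 kg — a pure rounding effect).
Summing the batch: Σ batch = 1159 kg; ignition loss, Σ(batch × LOI) = 158.5 kg; yield = glass ÷ total batch = 86.32%.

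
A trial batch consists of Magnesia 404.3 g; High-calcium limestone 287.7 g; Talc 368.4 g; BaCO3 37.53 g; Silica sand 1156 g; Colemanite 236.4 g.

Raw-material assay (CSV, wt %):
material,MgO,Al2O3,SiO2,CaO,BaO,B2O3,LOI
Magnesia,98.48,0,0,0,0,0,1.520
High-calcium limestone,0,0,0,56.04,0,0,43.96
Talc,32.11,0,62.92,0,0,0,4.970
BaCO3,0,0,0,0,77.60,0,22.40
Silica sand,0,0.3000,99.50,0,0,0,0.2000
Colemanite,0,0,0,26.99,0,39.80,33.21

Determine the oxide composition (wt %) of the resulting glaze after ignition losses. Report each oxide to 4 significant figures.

Glass mass = 2250 g (batch 2490 − LOI 240.2).
Composition: MgO 22.95%, Al2O3 0.1541%, SiO2 61.42%, CaO 10.00%, BaO 1.294%, B2O3 4.181%

The whole derivation runs at full precision through the solve. In-progress results are displayed with 4-significant-figure rounding in the working. A single rounding yields each reported number — derived quantities are rebuilt at full precision (the totals, ignition loss, glass mass, the yield, six oxide percentages) from the weighed amounts per 2250 g of glass, exactly as shown in the problem or answer text.
Oxide masses out of the charge:
  MgO: 404.3·0.9848 + 368.4·0.3211 = 516.4 g
  Al2O3: 1156·0.003000 = 3.468 g
  SiO2: 368.4·0.6292 + 1156·0.9950 = 1382 g
  CaO: 287.7·0.5604 + 236.4·0.2699 = 225.0 g
  BaO: 37.53·0.7760 = 29.12 g
  B2O3: 236.4·0.3980 = 94.09 g
LOI: 404.3·0.01520 + 287.7·0.4396 + 368.4·0.04970 + 37.53·0.2240 + 1156·0.002000 + 236.4·0.3321 = 240.2 g
batch − LOI leaves glass = 2490 − 240.2 = 2250 g (the oxide masses sum to this)
each oxide over glass, ×100, is wt %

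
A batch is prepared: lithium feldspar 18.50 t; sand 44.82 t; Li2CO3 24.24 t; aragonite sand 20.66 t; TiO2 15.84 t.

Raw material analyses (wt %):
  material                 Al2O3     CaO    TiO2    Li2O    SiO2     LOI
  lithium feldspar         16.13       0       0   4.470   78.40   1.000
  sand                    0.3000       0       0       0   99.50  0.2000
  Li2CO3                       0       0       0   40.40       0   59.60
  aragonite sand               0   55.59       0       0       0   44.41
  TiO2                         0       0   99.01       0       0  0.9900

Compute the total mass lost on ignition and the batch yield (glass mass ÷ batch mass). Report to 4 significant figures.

LOI loss = 24.05 t; glass = 100.0 t; yield = 80.61%

The working math runs at full float precision through every step — working values appear rounded off to 4 significant digits at each printed step; exactly one rounding is applied to each reported value; the derived quantities are carried in full precision (the yield, totals, five oxide percentages, net glass mass, ignition loss) from the weighed amounts per 100.0 t of glass, exactly as printed in the problem or the answer.
Per-material ignition loss:
  lithium feldspar: 18.50 × 0.01000 = 0.1850 t
  sand: 44.82 × 0.002000 = 0.08964 t
  Li2CO3: 24.24 × 0.5960 = 14.45 t
  aragonite sand: 20.66 × 0.4441 = 9.175 t
  TiO2: 15.84 × 0.009900 = 0.1568 t
Total LOI = 24.05 t
Glass = batch − LOI = 124.1 − 24.05 = 100.0 t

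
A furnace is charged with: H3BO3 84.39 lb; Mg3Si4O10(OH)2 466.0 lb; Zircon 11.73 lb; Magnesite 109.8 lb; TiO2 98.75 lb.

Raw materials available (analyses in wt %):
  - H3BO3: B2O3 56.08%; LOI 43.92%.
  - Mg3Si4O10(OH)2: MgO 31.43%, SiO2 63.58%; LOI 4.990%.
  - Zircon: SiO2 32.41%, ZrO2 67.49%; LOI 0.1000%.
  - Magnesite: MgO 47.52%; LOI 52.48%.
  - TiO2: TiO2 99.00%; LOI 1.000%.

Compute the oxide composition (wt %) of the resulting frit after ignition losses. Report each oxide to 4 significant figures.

Mid-chain values are displayed with 4-significant-figure rounding between the steps; all arithmetic maintains exact precision through the solve; every reported result sees exactly one rounding; all derived quantities (ignition loss, totals, the five compositions, glass mass, the yield) are computed in full float precision from the weighed amounts for 651.7 lb of glass, as quoted within either problem or answer.
Mass of each oxide from the mix:
  MgO: 466.0·0.3143 + 109.8·0.4752 = 198.6 lb
  SiO2: 466.0·0.6358 + 11.73·0.3241 = 300.1 lb
  ZrO2: 11.73·0.6749 = 7.917 lb
  TiO2: 98.75·0.9900 = 97.76 lb
  B2O3: 84.39·0.5608 = 47.33 lb
LOI: 84.39·0.4392 + 466.0·0.04990 + 11.73·0.001000 + 109.8·0.5248 + 98.75·0.01000 = 118.9 lb
Resulting glass, batch − LOI: 770.7 − 118.9 = 651.7 lb (consistent with Σ oxide mass)
each oxide over glass, ×100, is wt %

Glass mass = 651.7 lb (batch 770.7 − LOI 118.9).
Composition: MgO 30.48%, SiO2 46.04%, ZrO2 1.215%, TiO2 15.00%, B2O3 7.262%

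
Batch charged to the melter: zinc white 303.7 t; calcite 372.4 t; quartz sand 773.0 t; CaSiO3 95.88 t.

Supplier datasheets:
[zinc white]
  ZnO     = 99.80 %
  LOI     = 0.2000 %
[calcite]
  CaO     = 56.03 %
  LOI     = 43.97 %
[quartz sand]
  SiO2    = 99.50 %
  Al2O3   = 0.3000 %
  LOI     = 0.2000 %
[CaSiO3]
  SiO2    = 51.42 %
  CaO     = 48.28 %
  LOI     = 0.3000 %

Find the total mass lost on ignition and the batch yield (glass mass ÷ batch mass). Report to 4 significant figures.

All arithmetic runs at exact precision from first step to last — the intermediate values are printed (rounded to 4 significant figures) on the page. Each reported figure is rounded just once. Derived quantities are recomputed using the weight values per 1379 t of glass in full float precision (ignition loss, the four compositions, net glass mass, the yield, totals) exactly as printed in the question or the answer.
Ignition loss by material:
  zinc white: 303.7 × 0.002000 = 0.6074 t
  calcite: 372.4 × 0.4397 = 163.7 t
  quartz sand: 773.0 × 0.002000 = 1.546 t
  CaSiO3: 95.88 × 0.003000 = 0.2876 t
Total LOI = 166.2 t
Glass = batch − LOI = 1545 − 166.2 = 1379 t

LOI loss = 166.2 t; glass = 1379 t; yield = 89.24%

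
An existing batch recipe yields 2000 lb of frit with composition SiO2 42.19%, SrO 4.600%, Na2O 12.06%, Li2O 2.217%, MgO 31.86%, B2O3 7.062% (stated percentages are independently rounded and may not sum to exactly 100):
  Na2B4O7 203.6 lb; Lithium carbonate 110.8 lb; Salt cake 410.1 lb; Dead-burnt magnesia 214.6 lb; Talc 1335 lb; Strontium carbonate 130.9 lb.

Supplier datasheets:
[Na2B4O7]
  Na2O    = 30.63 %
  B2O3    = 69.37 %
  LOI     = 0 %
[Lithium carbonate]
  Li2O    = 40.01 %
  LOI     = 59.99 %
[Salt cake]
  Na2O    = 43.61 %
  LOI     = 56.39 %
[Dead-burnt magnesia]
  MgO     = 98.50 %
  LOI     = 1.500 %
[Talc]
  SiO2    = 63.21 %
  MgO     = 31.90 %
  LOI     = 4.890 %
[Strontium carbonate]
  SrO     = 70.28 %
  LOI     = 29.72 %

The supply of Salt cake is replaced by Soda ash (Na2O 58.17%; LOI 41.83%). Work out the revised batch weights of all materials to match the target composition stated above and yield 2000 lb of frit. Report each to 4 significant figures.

Rounding to 4 significant digits applies to every mid-chain value as displayed — all arithmetic holds full float precision at all times. Every reported number is rounded just once. All derived quantities are re-derived at full precision (totals, LOI, yield, net glass mass, six oxide percentages) from the weighed amounts for 2000 lb of glass, as they appear in the problem or the answer.
Per-oxide target masses for 2000 lb frit:
  SiO2: 42.19% × 2000 = 843.8 lb
  SrO: 4.600% × 2000 = 92.00 lb
  Na2O: 12.06% × 2000 = 241.2 lb
  Li2O: 2.217% × 2000 = 44.34 lb
  MgO: 31.86% × 2000 = 637.2 lb
  B2O3: 7.062% × 2000 = 141.2 lb
Oxide-by-oxide audit from the weights as reported, under the basis named above (target by target, the sums agree once rounding is allowed for):
  SiO2: 1335·0.6321 = 843.9 lb (target 843.8 lb)
  SrO: 130.9·0.7028 = 92.00 lb (target 92.00 lb)
  Na2O: 203.6·0.3063 + 307.4·0.5817 = 241.2 lb (target 241.2 lb)
  Li2O: 110.8·0.4001 = 44.33 lb (target 44.34 lb)
  MgO: 214.6·0.9850 + 1335·0.3190 = 637.2 lb (target 637.2 lb)
  B2O3: 203.6·0.6937 = 141.2 lb (target 141.2 lb)
Glass-mass closure: Σ batch − LOI loss = 2000 lb (oxide target masses add up to 2000 lb; with the basis standing at 2000 lb — deltas are rounding alone).
Total batch = Σ batch = 2302 lb; loss to ignition Σ batch·LOI = 302.5 lb; glass ÷ batch gives a yield of 86.86%.

Revised batch per 2000 lb frit:
  Na2B4O7: 203.6 lb
  Lithium carbonate: 110.8 lb
  Soda ash: 307.4 lb
  Dead-burnt magnesia: 214.6 lb
  Talc: 1335 lb
  Strontium carbonate: 130.9 lb
Total batch = 2302 lb; LOI loss = 302.5 lb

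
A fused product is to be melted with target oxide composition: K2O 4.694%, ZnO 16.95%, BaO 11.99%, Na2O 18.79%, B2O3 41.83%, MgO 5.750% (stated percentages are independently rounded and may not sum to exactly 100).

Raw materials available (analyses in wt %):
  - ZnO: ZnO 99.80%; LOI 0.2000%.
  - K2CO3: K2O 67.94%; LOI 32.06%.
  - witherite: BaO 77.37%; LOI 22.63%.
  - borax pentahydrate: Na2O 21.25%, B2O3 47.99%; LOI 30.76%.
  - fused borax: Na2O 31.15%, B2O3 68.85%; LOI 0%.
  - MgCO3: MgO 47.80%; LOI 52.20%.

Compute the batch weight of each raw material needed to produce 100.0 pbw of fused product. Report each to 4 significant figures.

Batch per 100.0 pbw fused product:
  ZnO: 16.98 pbw
  K2CO3: 6.909 pbw
  witherite: 15.50 pbw
  borax pentahydrate: 29.26 pbw
  fused borax: 40.36 pbw
  MgCO3: 12.03 pbw
Total batch = 121.0 pbw; LOI loss = 21.04 pbw; yield = 82.62%

Working values are displayed rounded off to 4 significant digits as written. All internal work holds exact precision all the way through. Each reported value undergoes a single rounding — derived quantities (ignition loss, the yield, totals, net glass mass, six oxide percentages) are re-derived from the batch weights at 100.0 pbw of glass at full float precision, as set out in the question or the answer.
Per-oxide target masses for 100.0 pbw fused product:
  K2O: 4.694% × 100.0 = 4.694 pbw
  ZnO: 16.95% × 100.0 = 16.95 pbw
  BaO: 11.99% × 100.0 = 11.99 pbw
  Na2O: 18.79% × 100.0 = 18.79 pbw
  B2O3: 41.83% × 100.0 = 41.83 pbw
  MgO: 5.750% × 100.0 = 5.750 pbw
Verifying the oxide balance working from each reported weight, on the stated basis (oxide sums agree with the targets within answer rounding):
  K2O: 6.909·0.6794 = 4.694 pbw (target 4.694 pbw)
  ZnO: 16.98·0.9980 = 16.95 pbw (target 16.95 pbw)
  BaO: 15.50·0.7737 = 11.99 pbw (target 11.99 pbw)
  Na2O: 29.26·0.2125 + 40.36·0.3115 = 18.79 pbw (target 18.79 pbw)
  B2O3: 29.26·0.4799 + 40.36·0.6885 = 41.83 pbw (target 41.83 pbw)
  MgO: 12.03·0.4780 = 5.750 pbw (target 5.750 pbw)
Auditing the glass mass value: net batch after ignition = 100.0 pbw (the targets, summed, come to 100.0 pbw; with the basis standing at 100.0 pbw — any gap is answer rounding).
Batch grand total — Σ batch = 121.0 pbw; LOI loss = Σ batch·LOI = 21.04 pbw; yield = glass ÷ total batch = 82.62%.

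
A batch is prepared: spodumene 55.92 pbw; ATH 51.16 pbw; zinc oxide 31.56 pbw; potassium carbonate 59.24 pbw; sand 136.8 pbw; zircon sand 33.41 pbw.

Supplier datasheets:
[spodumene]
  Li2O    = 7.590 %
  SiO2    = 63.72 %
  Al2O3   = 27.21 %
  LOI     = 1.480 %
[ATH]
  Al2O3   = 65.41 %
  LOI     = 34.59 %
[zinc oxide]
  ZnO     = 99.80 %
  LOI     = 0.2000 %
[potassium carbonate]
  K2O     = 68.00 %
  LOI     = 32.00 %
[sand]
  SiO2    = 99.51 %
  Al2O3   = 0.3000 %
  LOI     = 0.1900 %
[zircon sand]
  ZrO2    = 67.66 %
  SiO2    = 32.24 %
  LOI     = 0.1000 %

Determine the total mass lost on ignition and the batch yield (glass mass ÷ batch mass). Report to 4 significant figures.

The intermediate values appear rounded off to 4 significant digits at each printed step. Each numeric step keeps full float precision throughout. Every reported figure is rounded a single time; derived quantities (six oxide percentages, totals, yield, net glass mass, ignition loss) are computed from the batch weights on 330.3 pbw of glass in full float precision, as given in the problem or the answer.
Per-material ignition loss:
  spodumene: 55.92 × 0.01480 = 0.8276 pbw
  ATH: 51.16 × 0.3459 = 17.70 pbw
  zinc oxide: 31.56 × 0.002000 = 0.06312 pbw
  potassium carbonate: 59.24 × 0.3200 = 18.96 pbw
  sand: 136.8 × 0.001900 = 0.2599 pbw
  zircon sand: 33.41 × 0.001000 = 0.03341 pbw
Total LOI = 37.84 pbw
Glass = batch − LOI = 368.1 − 37.84 = 330.3 pbw

LOI loss = 37.84 pbw; glass = 330.3 pbw; yield = 89.72%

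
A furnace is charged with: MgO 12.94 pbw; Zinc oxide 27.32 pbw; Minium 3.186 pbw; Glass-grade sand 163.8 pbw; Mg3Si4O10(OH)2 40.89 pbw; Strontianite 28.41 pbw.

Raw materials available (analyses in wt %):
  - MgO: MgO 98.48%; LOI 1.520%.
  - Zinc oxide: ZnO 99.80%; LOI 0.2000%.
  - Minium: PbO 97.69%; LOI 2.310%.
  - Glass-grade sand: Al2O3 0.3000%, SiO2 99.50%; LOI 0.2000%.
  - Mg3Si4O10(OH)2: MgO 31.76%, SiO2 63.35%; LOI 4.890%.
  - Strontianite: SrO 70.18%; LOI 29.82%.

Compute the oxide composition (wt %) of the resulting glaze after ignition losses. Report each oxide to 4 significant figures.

Values along the way are printed, rounded to four significant figures, at each printed step — the whole derivation holds full precision through the solve. Each reported number includes exactly one rounding; derived quantities are re-derived in full float precision (yield, ignition loss, net glass mass, the six compositions, the totals) starting from the weights for 265.4 pbw of glass as written in the problem or the answer.
Oxide-by-oxide delivered mass:
  Al2O3: 163.8·0.003000 = 0.4914 pbw
  SrO: 28.41·0.7018 = 19.94 pbw
  MgO: 12.94·0.9848 + 40.89·0.3176 = 25.73 pbw
  ZnO: 27.32·0.9980 = 27.27 pbw
  PbO: 3.186·0.9769 = 3.112 pbw
  SiO2: 163.8·0.9950 + 40.89·0.6335 = 188.9 pbw
LOI: 12.94·0.01520 + 27.32·0.002000 + 3.186·0.02310 + 163.8·0.002000 + 40.89·0.04890 + 28.41·0.2982 = 11.12 pbw
Glass mass = batch − LOI = 276.5 − 11.12 = 265.4 pbw (= Σ oxide masses)
each oxide over glass, ×100, is wt %

Glass mass = 265.4 pbw (batch 276.5 − LOI 11.12).
Composition: Al2O3 0.1851%, SrO 7.512%, MgO 9.694%, ZnO 10.27%, PbO 1.173%, SiO2 71.16%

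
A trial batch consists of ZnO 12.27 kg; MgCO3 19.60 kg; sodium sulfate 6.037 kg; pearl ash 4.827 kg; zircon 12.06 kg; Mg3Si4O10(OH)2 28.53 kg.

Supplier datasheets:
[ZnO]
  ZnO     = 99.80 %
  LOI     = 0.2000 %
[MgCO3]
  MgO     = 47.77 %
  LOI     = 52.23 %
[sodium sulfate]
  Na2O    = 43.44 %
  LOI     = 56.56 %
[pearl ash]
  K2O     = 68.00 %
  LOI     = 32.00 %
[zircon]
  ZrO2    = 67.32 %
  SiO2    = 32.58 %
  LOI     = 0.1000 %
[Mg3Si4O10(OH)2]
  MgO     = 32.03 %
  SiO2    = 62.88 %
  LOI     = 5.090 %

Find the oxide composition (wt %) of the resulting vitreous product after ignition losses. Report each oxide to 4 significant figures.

Glass mass = 66.64 kg (batch 83.32 − LOI 16.69).
Composition: K2O 4.926%, MgO 27.76%, ZnO 18.38%, Na2O 3.935%, ZrO2 12.18%, SiO2 32.82%

All arithmetic holds exact precision through every step — in-progress results are shown, rounded to 4 significant figures, as written — every reported value is rounded exactly once. Derived quantities are re-derived in full precision (glass mass, yield, LOI, six oxide percentages, totals) from the weighed amounts at 66.64 kg of glass, as quoted within either problem or answer.
What the batch supplies per oxide:
  K2O: 4.827·0.6800 = 3.282 kg
  MgO: 19.60·0.4777 + 28.53·0.3203 = 18.50 kg
  ZnO: 12.27·0.9980 = 12.25 kg
  Na2O: 6.037·0.4344 = 2.622 kg
  ZrO2: 12.06·0.6732 = 8.119 kg
  SiO2: 12.06·0.3258 + 28.53·0.6288 = 21.87 kg
LOI: 12.27·0.002000 + 19.60·0.5223 + 6.037·0.5656 + 4.827·0.3200 + 12.06·0.001000 + 28.53·0.05090 = 16.69 kg
batch − LOI leaves glass = 83.32 − 16.69 = 66.64 kg (the oxide masses sum to this)
wt % = 100 × oxide mass / glass mass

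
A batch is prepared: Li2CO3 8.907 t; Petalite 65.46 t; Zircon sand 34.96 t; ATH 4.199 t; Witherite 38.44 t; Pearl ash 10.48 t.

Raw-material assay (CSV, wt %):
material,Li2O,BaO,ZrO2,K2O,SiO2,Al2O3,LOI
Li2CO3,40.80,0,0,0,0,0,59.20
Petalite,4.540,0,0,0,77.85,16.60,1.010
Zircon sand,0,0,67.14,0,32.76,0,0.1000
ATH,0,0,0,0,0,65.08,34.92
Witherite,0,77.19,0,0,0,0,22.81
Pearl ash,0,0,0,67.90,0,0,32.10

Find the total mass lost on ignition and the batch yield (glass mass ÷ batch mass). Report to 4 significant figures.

LOI loss = 19.57 t; glass = 142.9 t; yield = 87.95%

Working values are shown with 4-significant-digit rounding when written out — the working math runs at exact precision throughout; a single rounding yields every reported figure; derived quantities, including ignition loss, glass mass, the totals, yield, the six compositions, are carried from the weighed amounts per 142.9 t of glass in full precision precisely as stated by either problem or answer.
Loss on ignition, line by line:
  Li2CO3: 8.907 × 0.5920 = 5.273 t
  Petalite: 65.46 × 0.01010 = 0.6611 t
  Zircon sand: 34.96 × 0.001000 = 0.03496 t
  ATH: 4.199 × 0.3492 = 1.466 t
  Witherite: 38.44 × 0.2281 = 8.768 t
  Pearl ash: 10.48 × 0.3210 = 3.364 t
Total LOI = 19.57 t
Glass = batch − LOI = 162.4 − 19.57 = 142.9 t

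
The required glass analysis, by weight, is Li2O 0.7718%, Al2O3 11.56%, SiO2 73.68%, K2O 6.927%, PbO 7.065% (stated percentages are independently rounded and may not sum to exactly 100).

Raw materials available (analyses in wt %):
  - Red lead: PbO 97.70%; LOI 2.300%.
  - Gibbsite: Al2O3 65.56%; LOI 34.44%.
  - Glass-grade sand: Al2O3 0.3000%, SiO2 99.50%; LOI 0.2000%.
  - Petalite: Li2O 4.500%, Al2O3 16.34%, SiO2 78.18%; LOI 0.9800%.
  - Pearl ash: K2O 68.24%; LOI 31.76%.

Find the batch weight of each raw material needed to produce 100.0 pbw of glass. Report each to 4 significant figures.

Batch per 100.0 pbw glass:
  Red lead: 7.231 pbw
  Gibbsite: 13.08 pbw
  Glass-grade sand: 60.57 pbw
  Petalite: 17.15 pbw
  Pearl ash: 10.15 pbw
Total batch = 108.2 pbw; LOI loss = 8.184 pbw; yield = 92.43%

Every computation runs at full precision from first step to last; the intermediate values are displayed (rounded to four significant figures) as written — a single rounding yields every reported result. Derived quantities are computed from the batch weights at 100.0 pbw of glass at full precision (the yield, net glass mass, LOI, five oxide percentages, totals), precisely as stated by the problem or the answer.
Oxide-by-oxide targets in 100.0 pbw glass:
  Li2O: 0.7718% × 100.0 = 0.7718 pbw
  Al2O3: 11.56% × 100.0 = 11.56 pbw
  SiO2: 73.68% × 100.0 = 73.68 pbw
  K2O: 6.927% × 100.0 = 6.927 pbw
  PbO: 7.065% × 100.0 = 7.065 pbw
Per-oxide balance check with the batch weights as given, under the basis named above (sum by sum, the targets are met given rounding of the digits):
  Li2O: 17.15·0.04500 = 0.7717 pbw (target 0.7718 pbw)
  Al2O3: 13.08·0.6556 + 60.57·0.003000 + 17.15·0.1634 = 11.56 pbw (target 11.56 pbw)
  SiO2: 60.57·0.9950 + 17.15·0.7818 = 73.68 pbw (target 73.68 pbw)
  K2O: 10.15·0.6824 = 6.926 pbw (target 6.927 pbw)
  PbO: 7.231·0.9770 = 7.065 pbw (target 7.065 pbw)
Glass-mass bookkeeping: the batch minus its LOI: 100.0 pbw (targets for the oxides total 100.0 pbw; the stated basis being 100.0 pbw — rounding explains the deltas).
Batch total: Σ batch = 108.2 pbw; LOI loss = Σ batch·LOI = 8.184 pbw; the yield ratio, glass ÷ batch: 92.43%.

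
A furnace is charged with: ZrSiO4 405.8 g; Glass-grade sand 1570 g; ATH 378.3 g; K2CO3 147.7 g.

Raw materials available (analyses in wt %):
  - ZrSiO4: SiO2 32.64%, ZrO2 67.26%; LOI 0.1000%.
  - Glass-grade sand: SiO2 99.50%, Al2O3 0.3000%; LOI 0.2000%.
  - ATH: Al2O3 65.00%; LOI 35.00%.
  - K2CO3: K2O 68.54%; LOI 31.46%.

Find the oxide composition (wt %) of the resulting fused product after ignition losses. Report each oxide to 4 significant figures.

All arithmetic carries exact precision at each step — in-progress results are printed (rounded to 4 significant digits) within the worked lines; every reported value takes just one rounding — the derived quantities (four oxide percentages, the totals, the yield, net glass mass, LOI) are recomputed at exact precision using the weight values per 2319 g of glass, as set out in the problem or the answer.
Mass of each oxide from the mix:
  SiO2: 405.8·0.3264 + 1570·0.9950 = 1695 g
  ZrO2: 405.8·0.6726 = 272.9 g
  Al2O3: 1570·0.003000 + 378.3·0.6500 = 250.6 g
  K2O: 147.7·0.6854 = 101.2 g
LOI: 405.8·0.001000 + 1570·0.002000 + 378.3·0.3500 + 147.7·0.3146 = 182.4 g
Resulting glass, batch − LOI: 2502 − 182.4 = 2319 g (= the summed oxide contributions)
wt % = oxide mass / glass mass × 100

Glass mass = 2319 g (batch 2502 − LOI 182.4).
Composition: SiO2 73.06%, ZrO2 11.77%, Al2O3 10.80%, K2O 4.365%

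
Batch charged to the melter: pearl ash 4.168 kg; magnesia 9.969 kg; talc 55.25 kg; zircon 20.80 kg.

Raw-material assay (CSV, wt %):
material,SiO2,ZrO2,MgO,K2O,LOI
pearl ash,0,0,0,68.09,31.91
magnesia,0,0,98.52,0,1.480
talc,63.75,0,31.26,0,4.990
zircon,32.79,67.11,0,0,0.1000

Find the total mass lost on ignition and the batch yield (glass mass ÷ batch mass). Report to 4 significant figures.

The working math maintains exact precision all the way through — in-progress results are shown, rounded to four significant figures, at each printed step — every reported value takes exactly one rounding. All derived quantities are recomputed in full precision (four oxide percentages, the yield, totals, net glass mass, ignition loss) from the batch weights on 85.93 kg of glass, as set out in the problem or the answer.
Ignition loss by material:
  pearl ash: 4.168 × 0.3191 = 1.330 kg
  magnesia: 9.969 × 0.01480 = 0.1475 kg
  talc: 55.25 × 0.04990 = 2.757 kg
  zircon: 20.80 × 0.001000 = 0.02080 kg
Total LOI = 4.255 kg
Glass = batch − LOI = 90.19 − 4.255 = 85.93 kg

LOI loss = 4.255 kg; glass = 85.93 kg; yield = 95.28%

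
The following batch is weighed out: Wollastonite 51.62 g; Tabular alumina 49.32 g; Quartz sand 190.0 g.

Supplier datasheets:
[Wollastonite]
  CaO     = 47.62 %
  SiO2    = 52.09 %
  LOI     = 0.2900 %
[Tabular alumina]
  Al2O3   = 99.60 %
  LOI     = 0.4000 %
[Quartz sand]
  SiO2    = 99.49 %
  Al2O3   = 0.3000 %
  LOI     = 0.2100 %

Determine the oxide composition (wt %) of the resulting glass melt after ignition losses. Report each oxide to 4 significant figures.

Glass mass = 290.2 g (batch 290.9 − LOI 0.7460).
Composition: CaO 8.471%, SiO2 74.41%, Al2O3 17.12%

All internal work holds full float precision all the way through. Working values are displayed (rounded to four significant digits) in the working. Each reported value is rounded a single time. The derived quantities are rebuilt in full precision (the yield, glass mass, three oxide percentages, ignition loss, the totals) from the weighed amounts for 290.2 g of glass exactly as printed in the question or the answer.
Oxide masses out of the charge:
  CaO: 51.62·0.4762 = 24.58 g
  SiO2: 51.62·0.5209 + 190.0·0.9949 = 215.9 g
  Al2O3: 49.32·0.9960 + 190.0·0.003000 = 49.69 g
LOI: 51.62·0.002900 + 49.32·0.004000 + 190.0·0.002100 = 0.7460 g
The glass mass, total less LOI, = 290.9 − 0.7460 = 290.2 g (equal to the oxide-mass sum)
oxide / glass × 100 gives the wt %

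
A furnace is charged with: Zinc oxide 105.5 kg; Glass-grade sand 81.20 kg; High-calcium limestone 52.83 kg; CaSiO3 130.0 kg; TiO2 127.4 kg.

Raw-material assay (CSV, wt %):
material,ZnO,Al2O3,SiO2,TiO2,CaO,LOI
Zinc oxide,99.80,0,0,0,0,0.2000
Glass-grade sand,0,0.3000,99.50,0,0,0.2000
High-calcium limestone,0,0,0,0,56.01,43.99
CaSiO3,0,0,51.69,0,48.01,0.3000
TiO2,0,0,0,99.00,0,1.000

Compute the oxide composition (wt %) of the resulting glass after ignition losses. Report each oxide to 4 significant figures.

Values along the way are shown rounded to four significant figures across the worked steps; every computation holds full precision through every step — each reported result sees exactly one rounding — all derived quantities, including net glass mass, five oxide percentages, LOI, the yield, totals, are carried using the weight values for 471.7 kg of glass at exact precision, as quoted within question or answer.
Oxide-by-oxide delivered mass:
  ZnO: 105.5·0.9980 = 105.3 kg
  Al2O3: 81.20·0.003000 = 0.2436 kg
  SiO2: 81.20·0.9950 + 130.0·0.5169 = 148.0 kg
  TiO2: 127.4·0.9900 = 126.1 kg
  CaO: 52.83·0.5601 + 130.0·0.4801 = 92.00 kg
LOI: 105.5·0.002000 + 81.20·0.002000 + 52.83·0.4399 + 130.0·0.003000 + 127.4·0.01000 = 25.28 kg
batch − LOI leaves glass = 496.9 − 25.28 = 471.7 kg (= Σ oxide masses)
percent by weight: oxide/glass ×100

Glass mass = 471.7 kg (batch 496.9 − LOI 25.28).
Composition: ZnO 22.32%, Al2O3 0.05165%, SiO2 31.38%, TiO2 26.74%, CaO 19.51%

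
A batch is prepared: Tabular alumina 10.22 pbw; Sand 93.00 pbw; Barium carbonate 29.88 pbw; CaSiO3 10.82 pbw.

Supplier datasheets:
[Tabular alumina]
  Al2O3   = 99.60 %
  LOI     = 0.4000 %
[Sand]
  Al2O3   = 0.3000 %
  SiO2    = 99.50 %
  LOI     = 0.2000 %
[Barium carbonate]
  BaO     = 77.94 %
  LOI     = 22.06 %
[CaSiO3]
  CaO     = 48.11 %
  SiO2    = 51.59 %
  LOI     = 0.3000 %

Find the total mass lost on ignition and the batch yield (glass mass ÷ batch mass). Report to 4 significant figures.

LOI loss = 6.851 pbw; glass = 137.1 pbw; yield = 95.24%

The working math maintains full precision end to end. Working values appear with 4-significant-figure rounding in the printout — every reported value includes exactly one rounding. Derived quantities are computed starting from the weights for 137.1 pbw of glass at full float precision (yield, net glass mass, ignition loss, totals, the four compositions) exactly as printed in problem or answer.
Per-material ignition loss:
  Tabular alumina: 10.22 × 0.004000 = 0.04088 pbw
  Sand: 93.00 × 0.002000 = 0.1860 pbw
  Barium carbonate: 29.88 × 0.2206 = 6.592 pbw
  CaSiO3: 10.82 × 0.003000 = 0.03246 pbw
Total LOI = 6.851 pbw
Glass = batch − LOI = 143.9 − 6.851 = 137.1 pbw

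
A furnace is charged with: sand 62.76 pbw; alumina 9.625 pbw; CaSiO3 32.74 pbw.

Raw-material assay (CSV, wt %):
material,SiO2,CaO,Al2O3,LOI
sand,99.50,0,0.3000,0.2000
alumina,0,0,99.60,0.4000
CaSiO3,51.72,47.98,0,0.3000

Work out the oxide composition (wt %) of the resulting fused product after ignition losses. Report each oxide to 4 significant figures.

Mid-chain values are printed rounded off to 4 significant digits as written; the working math maintains exact precision in all steps; every reported number is rounded just once — derived quantities (net glass mass, the three compositions, ignition loss, yield, totals) are carried in full float precision using the weight values for 104.9 pbw of glass as they appear in the problem or answer text.
Per-oxide mass from batch:
  SiO2: 62.76·0.9950 + 32.74·0.5172 = 79.38 pbw
  CaO: 32.74·0.4798 = 15.71 pbw
  Al2O3: 62.76·0.003000 + 9.625·0.9960 = 9.775 pbw
LOI: 62.76·0.002000 + 9.625·0.004000 + 32.74·0.003000 = 0.2622 pbw
The glass mass, total less LOI, = 105.1 − 0.2622 = 104.9 pbw (the oxide masses sum to this)
wt % = oxide mass / glass mass × 100

Glass mass = 104.9 pbw (batch 105.1 − LOI 0.2622).
Composition: SiO2 75.70%, CaO 14.98%, Al2O3 9.321%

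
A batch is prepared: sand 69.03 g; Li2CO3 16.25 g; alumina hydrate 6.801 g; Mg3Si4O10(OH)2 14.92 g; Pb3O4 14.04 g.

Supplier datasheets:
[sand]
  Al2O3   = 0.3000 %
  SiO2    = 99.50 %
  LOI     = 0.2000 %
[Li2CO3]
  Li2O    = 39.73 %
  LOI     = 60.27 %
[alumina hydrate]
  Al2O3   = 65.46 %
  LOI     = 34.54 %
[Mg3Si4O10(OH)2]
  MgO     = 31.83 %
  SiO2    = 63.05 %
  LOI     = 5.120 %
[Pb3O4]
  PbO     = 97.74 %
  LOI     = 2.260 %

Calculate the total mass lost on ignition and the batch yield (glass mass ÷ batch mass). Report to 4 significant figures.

LOI loss = 13.36 g; glass = 107.7 g; yield = 88.96%

Intermediates are shown rounded off to 4 significant digits alongside each step; full float precision is carried throughout; exactly one rounding is applied to each reported result; the derived quantities (five oxide percentages, glass mass, yield, LOI, the totals) are re-derived in exact precision starting from the weights per 107.7 g of glass exactly as printed in problem or answer.
Loss on ignition, line by line:
  sand: 69.03 × 0.002000 = 0.1381 g
  Li2CO3: 16.25 × 0.6027 = 9.794 g
  alumina hydrate: 6.801 × 0.3454 = 2.349 g
  Mg3Si4O10(OH)2: 14.92 × 0.05120 = 0.7639 g
  Pb3O4: 14.04 × 0.02260 = 0.3173 g
Total LOI = 13.36 g
Glass = batch − LOI = 121.0 − 13.36 = 107.7 g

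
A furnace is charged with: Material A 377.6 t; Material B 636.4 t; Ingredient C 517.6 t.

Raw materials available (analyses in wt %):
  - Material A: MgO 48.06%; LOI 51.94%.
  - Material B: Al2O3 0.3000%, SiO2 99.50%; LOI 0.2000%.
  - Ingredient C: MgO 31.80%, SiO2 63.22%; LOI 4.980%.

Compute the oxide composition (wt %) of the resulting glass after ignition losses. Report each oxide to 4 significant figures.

Full precision is kept throughout — in-progress results are displayed, with 4-significant-digit rounding, in the printout; each reported result receives exactly one rounding; derived quantities, including glass mass, totals, yield, three oxide percentages, ignition loss, are re-derived using the weight values at 1308 t of glass in full float precision, exactly as shown in the question or the answer.
Mass of each oxide from the mix:
  Al2O3: 636.4·0.003000 = 1.909 t
  MgO: 377.6·0.4806 + 517.6·0.3180 = 346.1 t
  SiO2: 636.4·0.9950 + 517.6·0.6322 = 960.4 t
LOI: 377.6·0.5194 + 636.4·0.002000 + 517.6·0.04980 = 223.2 t
Glass mass = batch − LOI = 1532 − 223.2 = 1308 t (= the summed oxide contributions)
wt %: oxide over glass, times 100

Glass mass = 1308 t (batch 1532 − LOI 223.2).
Composition: Al2O3 0.1459%, MgO 26.45%, SiO2 73.40%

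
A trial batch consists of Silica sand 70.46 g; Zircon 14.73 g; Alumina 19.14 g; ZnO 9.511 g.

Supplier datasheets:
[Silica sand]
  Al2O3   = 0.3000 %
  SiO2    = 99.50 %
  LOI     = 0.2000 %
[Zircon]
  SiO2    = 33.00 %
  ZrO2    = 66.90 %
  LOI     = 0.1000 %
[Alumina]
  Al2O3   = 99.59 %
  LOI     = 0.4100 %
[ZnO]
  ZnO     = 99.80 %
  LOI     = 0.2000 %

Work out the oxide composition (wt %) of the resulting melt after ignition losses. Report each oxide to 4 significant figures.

Glass mass = 113.6 g (batch 113.8 − LOI 0.2531).
Composition: Al2O3 16.97%, SiO2 66.00%, ZrO2 8.676%, ZnO 8.357%

All internal work maintains full float precision throughout. In-progress results are shown rounded off to 4 significant figures across the worked steps. A single rounding completes every reported number. Derived quantities are rebuilt at full precision (LOI, totals, yield, the four compositions, net glass mass) using the weight values per 113.6 g of glass, as given in the problem or the answer.
Mass of each oxide from the mix:
  Al2O3: 70.46·0.003000 + 19.14·0.9959 = 19.27 g
  SiO2: 70.46·0.9950 + 14.73·0.3300 = 74.97 g
  ZrO2: 14.73·0.6690 = 9.854 g
  ZnO: 9.511·0.9980 = 9.492 g
LOI: 70.46·0.002000 + 14.73·0.001000 + 19.14·0.004100 + 9.511·0.002000 = 0.2531 g
Glass mass = batch − LOI = 113.8 − 0.2531 = 113.6 g (equal to the oxide-mass sum)
each wt % is 100 × oxide ÷ glass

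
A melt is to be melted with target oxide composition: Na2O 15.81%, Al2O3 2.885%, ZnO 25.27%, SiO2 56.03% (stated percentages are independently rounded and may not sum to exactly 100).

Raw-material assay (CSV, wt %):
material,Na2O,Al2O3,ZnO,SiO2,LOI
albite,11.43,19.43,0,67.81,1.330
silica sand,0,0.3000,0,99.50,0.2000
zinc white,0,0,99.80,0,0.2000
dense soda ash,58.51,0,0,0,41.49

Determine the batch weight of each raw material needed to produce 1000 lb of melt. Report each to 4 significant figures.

The whole derivation keeps exact precision at all times — intermediates are shown rounded to four significant figures at each printed step — every reported number is rounded only once; derived quantities (glass mass, ignition loss, the four compositions, yield, totals) are recomputed in exact precision from the batch weights on 1000 lb of glass, as they appear in question or answer.
The oxide mass targets at 1000 lb melt:
  Na2O: 15.81% × 1000 = 158.1 lb
  Al2O3: 2.885% × 1000 = 28.85 lb
  ZnO: 25.27% × 1000 = 252.7 lb
  SiO2: 56.03% × 1000 = 560.3 lb
Verifying the oxide balance given the weights on record, under the basis named above (each sum matches its target mass within answer rounding):
  Na2O: 141.3·0.1143 + 242.6·0.5851 = 158.1 lb (target 158.1 lb)
  Al2O3: 141.3·0.1943 + 466.8·0.003000 = 28.85 lb (target 28.85 lb)
  ZnO: 253.2·0.9980 = 252.7 lb (target 252.7 lb)
  SiO2: 141.3·0.6781 + 466.8·0.9950 = 560.3 lb (target 560.3 lb)
Auditing the glass mass value: total batch − LOI = 999.9 lb (the Σ of target masses is 1000 lb; basis as stated: 1000 lb — gaps are rounding artifacts).
Batch grand total — Σ batch = 1104 lb; LOI removed, Σ of batch·LOI: 104.0 lb; as yield: glass ÷ batch → 90.58%.

Batch per 1000 lb melt:
  albite: 141.3 lb
  silica sand: 466.8 lb
  zinc white: 253.2 lb
  dense soda ash: 242.6 lb
Total batch = 1104 lb; LOI loss = 104.0 lb; yield = 90.58%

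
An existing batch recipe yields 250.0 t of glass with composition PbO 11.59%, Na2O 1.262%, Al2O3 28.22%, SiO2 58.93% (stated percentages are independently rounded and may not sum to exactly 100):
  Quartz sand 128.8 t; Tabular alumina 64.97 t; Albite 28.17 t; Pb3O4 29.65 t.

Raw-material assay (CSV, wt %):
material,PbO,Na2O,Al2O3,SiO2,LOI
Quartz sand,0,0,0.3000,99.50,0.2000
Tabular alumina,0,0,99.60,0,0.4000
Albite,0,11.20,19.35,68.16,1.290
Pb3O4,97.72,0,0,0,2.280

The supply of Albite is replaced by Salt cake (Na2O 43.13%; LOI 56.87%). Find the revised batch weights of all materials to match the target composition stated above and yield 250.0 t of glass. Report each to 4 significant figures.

Revised batch per 250.0 t glass:
  Quartz sand: 148.1 t
  Tabular alumina: 70.39 t
  Salt cake: 7.315 t
  Pb3O4: 29.65 t
Total batch = 255.5 t; LOI loss = 5.414 t

All arithmetic keeps exact precision through every step — working values are shown, with 4-significant-figure rounding, between the steps. Every reported number undergoes a single rounding. All derived quantities (yield, the four compositions, totals, ignition loss, net glass mass) are rebuilt from the batch weights for 250.0 t of glass at full float precision, as quoted within the problem or answer text.
The oxide mass targets at 250.0 t glass:
  PbO: 11.59% × 250.0 = 28.98 t
  Na2O: 1.262% × 250.0 = 3.155 t
  Al2O3: 28.22% × 250.0 = 70.55 t
  SiO2: 58.93% × 250.0 = 147.3 t
Sums-versus-targets review on the weights just shown, per the basis as stated (each sum matches its target mass modulo rounding of the values):
  PbO: 29.65·0.9772 = 28.97 t (target 28.98 t)
  Na2O: 7.315·0.4313 = 3.155 t (target 3.155 t)
  Al2O3: 148.1·0.003000 + 70.39·0.9960 = 70.55 t (target 70.55 t)
  SiO2: 148.1·0.9950 = 147.4 t (target 147.3 t)
The glass-mass cross-check: total batch − LOI = 250.0 t (per-oxide target masses sum to 250.0 t; against the stated basis, 250.0 t — gaps are rounding artifacts).
Whole-batch sum: Σ batch = 255.5 t; loss to ignition Σ batch·LOI = 5.414 t; yield, glass over the total, = 97.88%.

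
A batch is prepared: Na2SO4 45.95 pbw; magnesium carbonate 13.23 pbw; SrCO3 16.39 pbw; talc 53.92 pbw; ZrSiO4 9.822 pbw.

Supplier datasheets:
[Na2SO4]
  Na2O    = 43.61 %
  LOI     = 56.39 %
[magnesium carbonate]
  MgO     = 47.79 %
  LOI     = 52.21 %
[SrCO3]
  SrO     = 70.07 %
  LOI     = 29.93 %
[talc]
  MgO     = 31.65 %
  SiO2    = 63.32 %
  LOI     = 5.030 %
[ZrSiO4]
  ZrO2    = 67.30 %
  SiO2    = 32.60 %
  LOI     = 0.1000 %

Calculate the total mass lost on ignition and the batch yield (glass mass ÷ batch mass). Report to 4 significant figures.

Mid-chain values are shown rounded to 4 significant digits alongside each step — the working math carries full float precision at each step. Every reported value includes exactly one rounding; derived quantities, which include net glass mass, the yield, the five compositions, ignition loss, totals, are computed at full precision, precisely as stated by the problem or the answer, from the weighed amounts per 98.87 pbw of glass.
Per-material ignition loss:
  Na2SO4: 45.95 × 0.5639 = 25.91 pbw
  magnesium carbonate: 13.23 × 0.5221 = 6.907 pbw
  SrCO3: 16.39 × 0.2993 = 4.906 pbw
  talc: 53.92 × 0.05030 = 2.712 pbw
  ZrSiO4: 9.822 × 0.001000 = 0.009822 pbw
Total LOI = 40.45 pbw
Glass = batch − LOI = 139.3 − 40.45 = 98.87 pbw

LOI loss = 40.45 pbw; glass = 98.87 pbw; yield = 70.97%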